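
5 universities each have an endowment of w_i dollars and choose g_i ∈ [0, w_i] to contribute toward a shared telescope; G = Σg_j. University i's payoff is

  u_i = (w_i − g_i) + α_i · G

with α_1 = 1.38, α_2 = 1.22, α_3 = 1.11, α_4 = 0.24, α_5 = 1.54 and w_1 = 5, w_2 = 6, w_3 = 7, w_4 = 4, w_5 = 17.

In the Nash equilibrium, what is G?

∂u_i/∂g_i = α_i − 1, so university i contributes w_i if α_i > 1, else 0.
α_i > 1 for i ∈ {1, 2, 3, 5}; NE contributions (5, 6, 7, 0, 17), G = 35.

35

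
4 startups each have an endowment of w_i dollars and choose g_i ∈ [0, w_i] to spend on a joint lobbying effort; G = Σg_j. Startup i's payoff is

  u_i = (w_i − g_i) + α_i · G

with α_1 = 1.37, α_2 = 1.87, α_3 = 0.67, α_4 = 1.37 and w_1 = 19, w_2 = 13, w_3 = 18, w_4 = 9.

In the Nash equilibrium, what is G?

41

∂u_i/∂g_i = α_i − 1, so startup i contributes w_i if α_i > 1, else 0.
α_i > 1 for i ∈ {1, 2, 4}; NE contributions (19, 13, 0, 9), G = 41.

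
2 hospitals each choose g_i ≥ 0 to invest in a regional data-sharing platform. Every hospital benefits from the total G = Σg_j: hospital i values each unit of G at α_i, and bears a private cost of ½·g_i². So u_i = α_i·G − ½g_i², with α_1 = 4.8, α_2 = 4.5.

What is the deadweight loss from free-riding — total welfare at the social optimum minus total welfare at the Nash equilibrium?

21.645

Hospital i's FOC: ∂u_i/∂g_i = α_i − g_i = 0, so g_i* = α_i.
NE contributions = (4.8, 4.5); G = 9.3.
W^NE = (Σα)·G − ½Σα_i² = 9.3² − ½·43.29 = 64.845.
Planner sets g_i = Σα_j = 9.3 for every i, so G^SO = 2·9.3 = 18.6.
W^SO = (Σα)·G^SO − ½·2·(Σα)² = (2/2)·9.3² = 86.49.
Deadweight loss = W^SO − W^NE = 21.645.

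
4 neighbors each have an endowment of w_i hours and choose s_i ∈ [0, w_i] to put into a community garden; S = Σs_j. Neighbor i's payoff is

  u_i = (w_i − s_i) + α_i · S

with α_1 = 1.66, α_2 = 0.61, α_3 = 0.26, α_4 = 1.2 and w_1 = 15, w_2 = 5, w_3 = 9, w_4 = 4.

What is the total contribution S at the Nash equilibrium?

∂u_i/∂s_i = α_i − 1, so neighbor i contributes w_i if α_i > 1, else 0.
α_i > 1 for i ∈ {1, 4}; NE contributions (15, 0, 0, 4), S = 19.

19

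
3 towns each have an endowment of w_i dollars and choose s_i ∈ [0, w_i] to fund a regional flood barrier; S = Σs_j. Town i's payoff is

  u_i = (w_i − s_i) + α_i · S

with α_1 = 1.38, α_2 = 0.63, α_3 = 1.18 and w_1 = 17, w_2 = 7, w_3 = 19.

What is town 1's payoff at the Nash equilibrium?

∂u_i/∂s_i = α_i − 1, so town i contributes w_i if α_i > 1, else 0.
α_i > 1 for i ∈ {1, 3}; NE contributions (17, 0, 19), S = 36.
u_1 = (17 − 17) + 1.38·36 = 49.68.

49.68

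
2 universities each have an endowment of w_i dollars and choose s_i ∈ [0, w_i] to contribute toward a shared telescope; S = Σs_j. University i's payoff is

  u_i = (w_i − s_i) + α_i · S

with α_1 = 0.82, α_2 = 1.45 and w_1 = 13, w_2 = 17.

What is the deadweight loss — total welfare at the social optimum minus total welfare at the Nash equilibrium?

∂u_i/∂s_i = α_i − 1, so university i contributes w_i if α_i > 1, else 0.
α_i > 1 for i ∈ {2}; NE contributions (0, 17), S = 17.
W^NE = Σw_i − S^NE + (Σα_i)·S^NE = 30 + 1.27·17 = 51.59.
Planner: ∂(Σu_j)/∂s_i = Σα_j − 1 = 1.27 > 0, so everyone contributes w_i; S^SO = 30, W^SO = 30 + 1.27·30 = 68.1.
Deadweight loss = 16.51.

16.51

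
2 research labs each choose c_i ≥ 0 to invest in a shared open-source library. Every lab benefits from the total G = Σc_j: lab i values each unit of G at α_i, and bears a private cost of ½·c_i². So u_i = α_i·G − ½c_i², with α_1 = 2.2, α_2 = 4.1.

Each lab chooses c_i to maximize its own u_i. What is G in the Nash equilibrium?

6.3

Lab i's FOC: ∂u_i/∂c_i = α_i − c_i = 0, so c_i* = α_i.
NE contributions = (2.2, 4.1); G = 6.3.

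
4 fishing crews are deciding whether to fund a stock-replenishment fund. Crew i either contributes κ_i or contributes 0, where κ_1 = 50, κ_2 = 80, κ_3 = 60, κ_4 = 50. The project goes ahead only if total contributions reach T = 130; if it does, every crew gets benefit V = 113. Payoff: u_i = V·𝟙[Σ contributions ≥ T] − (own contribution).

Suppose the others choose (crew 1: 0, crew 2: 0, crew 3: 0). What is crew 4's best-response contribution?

Others' total = 0. Even contributing 50 gives 50 < 130: no benefit either way.
Best response: 0.

0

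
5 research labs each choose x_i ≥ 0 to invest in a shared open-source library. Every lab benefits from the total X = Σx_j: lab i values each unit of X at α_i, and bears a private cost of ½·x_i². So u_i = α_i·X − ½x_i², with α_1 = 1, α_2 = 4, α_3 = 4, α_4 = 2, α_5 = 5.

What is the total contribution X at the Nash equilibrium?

16

Lab i's FOC: ∂u_i/∂x_i = α_i − x_i = 0, so x_i* = α_i.
NE contributions = (1, 4, 4, 2, 5); X = 16.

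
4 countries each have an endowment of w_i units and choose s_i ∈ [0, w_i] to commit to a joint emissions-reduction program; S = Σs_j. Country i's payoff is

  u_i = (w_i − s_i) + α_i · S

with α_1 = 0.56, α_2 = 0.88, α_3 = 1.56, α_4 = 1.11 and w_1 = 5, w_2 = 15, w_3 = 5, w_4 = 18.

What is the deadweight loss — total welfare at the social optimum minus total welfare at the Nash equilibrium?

∂u_i/∂s_i = α_i − 1, so country i contributes w_i if α_i > 1, else 0.
α_i > 1 for i ∈ {3, 4}; NE contributions (0, 0, 5, 18), S = 23.
W^NE = Σw_i − S^NE + (Σα_i)·S^NE = 43 + 3.11·23 = 114.53.
Planner: ∂(Σu_j)/∂s_i = Σα_j − 1 = 3.11 > 0, so everyone contributes w_i; S^SO = 43, W^SO = 43 + 3.11·43 = 176.73.
Deadweight loss = 62.2.

62.2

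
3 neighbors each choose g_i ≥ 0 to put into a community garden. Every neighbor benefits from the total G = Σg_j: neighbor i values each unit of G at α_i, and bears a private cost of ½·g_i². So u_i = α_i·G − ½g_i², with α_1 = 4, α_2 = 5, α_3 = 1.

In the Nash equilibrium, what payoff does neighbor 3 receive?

Neighbor i's FOC: ∂u_i/∂g_i = α_i − g_i = 0, so g_i* = α_i.
NE contributions = (4, 5, 1); G = 10.
u_3 = α_3·G − ½·(g_3)² = 1·10 − ½·1² = 9.5.

9.5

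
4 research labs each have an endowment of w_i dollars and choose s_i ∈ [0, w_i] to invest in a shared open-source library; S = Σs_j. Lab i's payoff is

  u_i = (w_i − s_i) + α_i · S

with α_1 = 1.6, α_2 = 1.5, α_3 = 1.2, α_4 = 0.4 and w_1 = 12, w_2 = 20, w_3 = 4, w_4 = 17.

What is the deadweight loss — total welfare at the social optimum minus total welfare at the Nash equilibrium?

∂u_i/∂s_i = α_i − 1, so lab i contributes w_i if α_i > 1, else 0.
α_i > 1 for i ∈ {1, 2, 3}; NE contributions (12, 20, 4, 0), S = 36.
W^NE = Σw_i − S^NE + (Σα_i)·S^NE = 53 + 3.7·36 = 186.2.
Planner: ∂(Σu_j)/∂s_i = Σα_j − 1 = 3.7 > 0, so everyone contributes w_i; S^SO = 53, W^SO = 53 + 3.7·53 = 249.1.
Deadweight loss = 62.9.

62.9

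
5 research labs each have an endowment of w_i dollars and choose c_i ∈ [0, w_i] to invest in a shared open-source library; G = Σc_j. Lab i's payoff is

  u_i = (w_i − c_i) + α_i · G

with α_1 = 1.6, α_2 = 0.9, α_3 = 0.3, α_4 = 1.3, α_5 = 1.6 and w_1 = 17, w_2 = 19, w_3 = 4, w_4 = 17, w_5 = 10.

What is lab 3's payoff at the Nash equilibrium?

∂u_i/∂c_i = α_i − 1, so lab i contributes w_i if α_i > 1, else 0.
α_i > 1 for i ∈ {1, 4, 5}; NE contributions (17, 0, 0, 17, 10), G = 44.
u_3 = (4 − 0) + 0.3·44 = 17.2.

17.2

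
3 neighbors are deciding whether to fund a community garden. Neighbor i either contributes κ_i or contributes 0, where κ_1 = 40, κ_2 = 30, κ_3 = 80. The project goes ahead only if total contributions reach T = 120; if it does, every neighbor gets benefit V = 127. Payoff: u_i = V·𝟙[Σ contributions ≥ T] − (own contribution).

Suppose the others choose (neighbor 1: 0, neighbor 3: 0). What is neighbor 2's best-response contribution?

Others' total = 0. Even contributing 30 gives 30 < 120: no benefit either way.
Best response: 0.

0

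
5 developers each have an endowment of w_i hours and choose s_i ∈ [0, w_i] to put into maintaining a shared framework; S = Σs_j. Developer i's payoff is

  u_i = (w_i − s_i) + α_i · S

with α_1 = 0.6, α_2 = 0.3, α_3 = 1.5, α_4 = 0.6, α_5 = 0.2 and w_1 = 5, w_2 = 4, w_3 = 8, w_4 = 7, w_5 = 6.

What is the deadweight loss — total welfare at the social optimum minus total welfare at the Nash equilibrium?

48.4

∂u_i/∂s_i = α_i − 1, so developer i contributes w_i if α_i > 1, else 0.
α_i > 1 for i ∈ {3}; NE contributions (0, 0, 8, 0, 0), S = 8.
W^NE = Σw_i − S^NE + (Σα_i)·S^NE = 30 + 2.2·8 = 47.6.
Planner: ∂(Σu_j)/∂s_i = Σα_j − 1 = 2.2 > 0, so everyone contributes w_i; S^SO = 30, W^SO = 30 + 2.2·30 = 96.
Deadweight loss = 48.4.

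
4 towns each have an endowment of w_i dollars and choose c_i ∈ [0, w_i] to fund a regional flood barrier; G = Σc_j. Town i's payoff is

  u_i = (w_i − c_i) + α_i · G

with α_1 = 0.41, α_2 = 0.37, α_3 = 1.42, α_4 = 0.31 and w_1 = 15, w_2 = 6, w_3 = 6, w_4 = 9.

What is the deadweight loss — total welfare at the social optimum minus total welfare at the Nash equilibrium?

45.3

∂u_i/∂c_i = α_i − 1, so town i contributes w_i if α_i > 1, else 0.
α_i > 1 for i ∈ {3}; NE contributions (0, 0, 6, 0), G = 6.
W^NE = Σw_i − G^NE + (Σα_i)·G^NE = 36 + 1.51·6 = 45.06.
Planner: ∂(Σu_j)/∂c_i = Σα_j − 1 = 1.51 > 0, so everyone contributes w_i; G^SO = 36, W^SO = 36 + 1.51·36 = 90.36.
Deadweight loss = 45.3.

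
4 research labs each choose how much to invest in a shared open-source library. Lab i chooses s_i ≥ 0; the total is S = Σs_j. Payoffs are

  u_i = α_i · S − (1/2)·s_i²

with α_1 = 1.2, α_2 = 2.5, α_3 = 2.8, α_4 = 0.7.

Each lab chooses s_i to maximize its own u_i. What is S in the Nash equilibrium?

7.2

Lab i's FOC: ∂u_i/∂s_i = α_i − s_i = 0, so s_i* = α_i.
NE contributions = (1.2, 2.5, 2.8, 0.7); S = 7.2.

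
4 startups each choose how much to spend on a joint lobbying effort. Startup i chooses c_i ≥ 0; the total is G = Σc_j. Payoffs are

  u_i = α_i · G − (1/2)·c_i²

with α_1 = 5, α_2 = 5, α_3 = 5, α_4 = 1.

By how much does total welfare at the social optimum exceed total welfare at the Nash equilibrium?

294

Startup i's FOC: ∂u_i/∂c_i = α_i − c_i = 0, so c_i* = α_i.
NE contributions = (5, 5, 5, 1); G = 16.
W^NE = (Σα)·G − ½Σα_i² = 16² − ½·76 = 218.
Planner sets c_i = Σα_j = 16 for every i, so G^SO = 4·16 = 64.
W^SO = (Σα)·G^SO − ½·4·(Σα)² = (4/2)·16² = 512.
Deadweight loss = W^SO − W^NE = 294.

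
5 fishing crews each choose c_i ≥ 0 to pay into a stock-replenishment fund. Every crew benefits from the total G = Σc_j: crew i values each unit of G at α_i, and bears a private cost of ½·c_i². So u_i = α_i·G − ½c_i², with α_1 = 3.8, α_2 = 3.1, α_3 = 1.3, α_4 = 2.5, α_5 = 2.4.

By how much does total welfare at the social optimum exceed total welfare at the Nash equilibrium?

276.29

Crew i's FOC: ∂u_i/∂c_i = α_i − c_i = 0, so c_i* = α_i.
NE contributions = (3.8, 3.1, 1.3, 2.5, 2.4); G = 13.1.
W^NE = (Σα)·G − ½Σα_i² = 13.1² − ½·37.75 = 152.735.
Planner sets c_i = Σα_j = 13.1 for every i, so G^SO = 5·13.1 = 65.5.
W^SO = (Σα)·G^SO − ½·5·(Σα)² = (5/2)·13.1² = 429.025.
Deadweight loss = W^SO − W^NE = 276.29.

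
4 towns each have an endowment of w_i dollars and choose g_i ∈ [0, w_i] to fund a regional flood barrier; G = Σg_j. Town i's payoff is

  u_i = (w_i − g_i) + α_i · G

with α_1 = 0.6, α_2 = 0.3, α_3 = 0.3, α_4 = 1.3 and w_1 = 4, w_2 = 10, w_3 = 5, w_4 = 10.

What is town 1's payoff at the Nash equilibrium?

∂u_i/∂g_i = α_i − 1, so town i contributes w_i if α_i > 1, else 0.
α_i > 1 for i ∈ {4}; NE contributions (0, 0, 0, 10), G = 10.
u_1 = (4 − 0) + 0.6·10 = 10.

10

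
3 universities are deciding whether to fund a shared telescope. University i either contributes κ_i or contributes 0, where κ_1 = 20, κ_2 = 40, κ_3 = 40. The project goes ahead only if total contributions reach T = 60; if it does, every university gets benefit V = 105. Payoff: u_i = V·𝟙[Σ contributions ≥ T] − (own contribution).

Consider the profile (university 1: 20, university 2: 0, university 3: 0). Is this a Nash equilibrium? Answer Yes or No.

Total = 20 < 60: not provided.
University 1 (pledges 20, payoff -20): dropping to 0 → total 0, payoff 0. Profitable deviation.

No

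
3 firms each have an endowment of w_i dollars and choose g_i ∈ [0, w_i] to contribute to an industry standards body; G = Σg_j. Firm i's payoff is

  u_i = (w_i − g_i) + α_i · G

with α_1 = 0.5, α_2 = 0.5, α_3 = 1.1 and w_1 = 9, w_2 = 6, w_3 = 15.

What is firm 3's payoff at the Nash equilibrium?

∂u_i/∂g_i = α_i − 1, so firm i contributes w_i if α_i > 1, else 0.
α_i > 1 for i ∈ {3}; NE contributions (0, 0, 15), G = 15.
u_3 = (15 − 15) + 1.1·15 = 16.5.

16.5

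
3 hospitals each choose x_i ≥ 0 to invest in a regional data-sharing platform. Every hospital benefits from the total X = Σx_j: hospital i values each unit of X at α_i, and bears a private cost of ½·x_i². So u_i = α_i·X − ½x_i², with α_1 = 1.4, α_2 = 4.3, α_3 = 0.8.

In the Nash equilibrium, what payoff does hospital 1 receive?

8.12

Hospital i's FOC: ∂u_i/∂x_i = α_i − x_i = 0, so x_i* = α_i.
NE contributions = (1.4, 4.3, 0.8); X = 6.5.
u_1 = α_1·X − ½·(x_1)² = 1.4·6.5 − ½·1.4² = 8.12.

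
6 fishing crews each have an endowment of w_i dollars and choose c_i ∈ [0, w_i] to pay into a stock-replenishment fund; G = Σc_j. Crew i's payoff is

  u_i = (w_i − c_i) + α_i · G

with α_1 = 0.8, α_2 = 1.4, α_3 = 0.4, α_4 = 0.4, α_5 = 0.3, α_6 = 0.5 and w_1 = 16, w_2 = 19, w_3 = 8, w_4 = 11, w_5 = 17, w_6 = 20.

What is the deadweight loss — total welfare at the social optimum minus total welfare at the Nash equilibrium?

201.6

∂u_i/∂c_i = α_i − 1, so crew i contributes w_i if α_i > 1, else 0.
α_i > 1 for i ∈ {2}; NE contributions (0, 19, 0, 0, 0, 0), G = 19.
W^NE = Σw_i − G^NE + (Σα_i)·G^NE = 91 + 2.8·19 = 144.2.
Planner: ∂(Σu_j)/∂c_i = Σα_j − 1 = 2.8 > 0, so everyone contributes w_i; G^SO = 91, W^SO = 91 + 2.8·91 = 345.8.
Deadweight loss = 201.6.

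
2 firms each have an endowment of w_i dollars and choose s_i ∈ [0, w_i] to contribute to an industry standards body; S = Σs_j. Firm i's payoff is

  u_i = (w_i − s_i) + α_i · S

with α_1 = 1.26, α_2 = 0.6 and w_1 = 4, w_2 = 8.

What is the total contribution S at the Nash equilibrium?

4

∂u_i/∂s_i = α_i − 1, so firm i contributes w_i if α_i > 1, else 0.
α_i > 1 for i ∈ {1}; NE contributions (4, 0), S = 4.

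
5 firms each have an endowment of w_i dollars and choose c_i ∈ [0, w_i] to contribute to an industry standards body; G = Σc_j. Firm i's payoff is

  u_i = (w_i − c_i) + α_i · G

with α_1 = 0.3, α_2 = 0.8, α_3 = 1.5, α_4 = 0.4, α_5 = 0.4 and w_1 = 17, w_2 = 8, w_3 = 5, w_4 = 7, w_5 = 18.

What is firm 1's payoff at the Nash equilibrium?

∂u_i/∂c_i = α_i − 1, so firm i contributes w_i if α_i > 1, else 0.
α_i > 1 for i ∈ {3}; NE contributions (0, 0, 5, 0, 0), G = 5.
u_1 = (17 − 0) + 0.3·5 = 18.5.

18.5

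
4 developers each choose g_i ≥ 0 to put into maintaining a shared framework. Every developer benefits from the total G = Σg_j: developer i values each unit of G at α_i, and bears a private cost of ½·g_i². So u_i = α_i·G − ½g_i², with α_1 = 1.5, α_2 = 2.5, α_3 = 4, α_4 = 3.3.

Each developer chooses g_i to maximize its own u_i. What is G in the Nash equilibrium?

Developer i's FOC: ∂u_i/∂g_i = α_i − g_i = 0, so g_i* = α_i.
NE contributions = (1.5, 2.5, 4, 3.3); G = 11.3.

11.3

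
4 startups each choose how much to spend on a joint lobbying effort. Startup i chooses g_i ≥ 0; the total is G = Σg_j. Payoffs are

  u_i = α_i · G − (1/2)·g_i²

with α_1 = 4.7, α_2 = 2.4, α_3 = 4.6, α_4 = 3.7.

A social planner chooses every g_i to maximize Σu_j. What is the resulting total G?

61.6

Planner FOC: ∂(Σu_j)/∂g_i = (Σα_j) − g_i = 0, so g_i^SO = Σα_j = 15.4 for every i; G^SO = 61.6.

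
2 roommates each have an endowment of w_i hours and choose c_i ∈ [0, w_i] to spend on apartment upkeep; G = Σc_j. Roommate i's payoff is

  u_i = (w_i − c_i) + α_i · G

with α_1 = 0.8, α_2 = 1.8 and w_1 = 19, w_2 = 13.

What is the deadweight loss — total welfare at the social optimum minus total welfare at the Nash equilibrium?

30.4

∂u_i/∂c_i = α_i − 1, so roommate i contributes w_i if α_i > 1, else 0.
α_i > 1 for i ∈ {2}; NE contributions (0, 13), G = 13.
W^NE = Σw_i − G^NE + (Σα_i)·G^NE = 32 + 1.6·13 = 52.8.
Planner: ∂(Σu_j)/∂c_i = Σα_j − 1 = 1.6 > 0, so everyone contributes w_i; G^SO = 32, W^SO = 32 + 1.6·32 = 83.2.
Deadweight loss = 30.4.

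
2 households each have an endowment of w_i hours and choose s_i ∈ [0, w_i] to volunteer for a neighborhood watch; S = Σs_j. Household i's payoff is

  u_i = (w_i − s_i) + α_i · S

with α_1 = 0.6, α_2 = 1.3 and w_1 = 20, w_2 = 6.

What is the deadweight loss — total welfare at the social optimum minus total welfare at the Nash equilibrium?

∂u_i/∂s_i = α_i − 1, so household i contributes w_i if α_i > 1, else 0.
α_i > 1 for i ∈ {2}; NE contributions (0, 6), S = 6.
W^NE = Σw_i − S^NE + (Σα_i)·S^NE = 26 + 0.9·6 = 31.4.
Planner: ∂(Σu_j)/∂s_i = Σα_j − 1 = 0.9 > 0, so everyone contributes w_i; S^SO = 26, W^SO = 26 + 0.9·26 = 49.4.
Deadweight loss = 18.

18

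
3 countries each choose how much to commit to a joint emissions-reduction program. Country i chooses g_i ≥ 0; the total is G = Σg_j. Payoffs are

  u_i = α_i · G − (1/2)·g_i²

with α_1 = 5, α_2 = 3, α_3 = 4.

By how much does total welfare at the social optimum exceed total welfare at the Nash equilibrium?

Country i's FOC: ∂u_i/∂g_i = α_i − g_i = 0, so g_i* = α_i.
NE contributions = (5, 3, 4); G = 12.
W^NE = (Σα)·G − ½Σα_i² = 12² − ½·50 = 119.
Planner sets g_i = Σα_j = 12 for every i, so G^SO = 3·12 = 36.
W^SO = (Σα)·G^SO − ½·3·(Σα)² = (3/2)·12² = 216.
Deadweight loss = W^SO − W^NE = 97.

97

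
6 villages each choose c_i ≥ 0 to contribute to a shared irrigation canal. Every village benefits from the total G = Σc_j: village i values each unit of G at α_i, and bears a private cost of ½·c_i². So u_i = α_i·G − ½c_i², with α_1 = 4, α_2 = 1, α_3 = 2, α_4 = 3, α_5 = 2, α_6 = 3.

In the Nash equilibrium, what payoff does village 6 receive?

Village i's FOC: ∂u_i/∂c_i = α_i − c_i = 0, so c_i* = α_i.
NE contributions = (4, 1, 2, 3, 2, 3); G = 15.
u_6 = α_6·G − ½·(c_6)² = 3·15 − ½·3² = 40.5.

40.5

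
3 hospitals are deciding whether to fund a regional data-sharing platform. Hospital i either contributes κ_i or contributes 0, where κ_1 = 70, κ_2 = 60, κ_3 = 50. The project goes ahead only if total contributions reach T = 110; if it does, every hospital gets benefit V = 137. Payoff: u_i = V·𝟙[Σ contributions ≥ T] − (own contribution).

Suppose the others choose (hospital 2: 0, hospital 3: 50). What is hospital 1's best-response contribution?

Others' total = 50. Contributing 70 brings total to 120 ≥ 110: gain V − κ_1 = 67.
Best response: 70.

70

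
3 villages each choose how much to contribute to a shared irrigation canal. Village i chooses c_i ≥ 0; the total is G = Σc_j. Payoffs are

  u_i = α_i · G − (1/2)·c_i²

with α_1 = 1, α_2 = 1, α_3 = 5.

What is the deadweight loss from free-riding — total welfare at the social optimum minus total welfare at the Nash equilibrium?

38

Village i's FOC: ∂u_i/∂c_i = α_i − c_i = 0, so c_i* = α_i.
NE contributions = (1, 1, 5); G = 7.
W^NE = (Σα)·G − ½Σα_i² = 7² − ½·27 = 35.5.
Planner sets c_i = Σα_j = 7 for every i, so G^SO = 3·7 = 21.
W^SO = (Σα)·G^SO − ½·3·(Σα)² = (3/2)·7² = 73.5.
Deadweight loss = W^SO − W^NE = 38.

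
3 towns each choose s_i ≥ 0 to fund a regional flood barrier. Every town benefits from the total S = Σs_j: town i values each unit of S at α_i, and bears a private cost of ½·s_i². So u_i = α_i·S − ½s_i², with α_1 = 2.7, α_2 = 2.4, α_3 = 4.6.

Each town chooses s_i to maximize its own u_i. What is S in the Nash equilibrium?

9.7

Town i's FOC: ∂u_i/∂s_i = α_i − s_i = 0, so s_i* = α_i.
NE contributions = (2.7, 2.4, 4.6); S = 9.7.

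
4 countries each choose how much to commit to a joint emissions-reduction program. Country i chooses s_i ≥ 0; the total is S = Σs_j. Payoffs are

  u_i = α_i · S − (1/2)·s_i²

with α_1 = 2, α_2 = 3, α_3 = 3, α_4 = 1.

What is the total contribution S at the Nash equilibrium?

Country i's FOC: ∂u_i/∂s_i = α_i − s_i = 0, so s_i* = α_i.
NE contributions = (2, 3, 3, 1); S = 9.

9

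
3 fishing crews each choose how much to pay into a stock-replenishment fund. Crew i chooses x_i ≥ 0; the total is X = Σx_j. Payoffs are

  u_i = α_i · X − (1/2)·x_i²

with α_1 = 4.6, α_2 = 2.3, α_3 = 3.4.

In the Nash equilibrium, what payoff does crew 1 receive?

Crew i's FOC: ∂u_i/∂x_i = α_i − x_i = 0, so x_i* = α_i.
NE contributions = (4.6, 2.3, 3.4); X = 10.3.
u_1 = α_1·X − ½·(x_1)² = 4.6·10.3 − ½·4.6² = 36.8.

36.8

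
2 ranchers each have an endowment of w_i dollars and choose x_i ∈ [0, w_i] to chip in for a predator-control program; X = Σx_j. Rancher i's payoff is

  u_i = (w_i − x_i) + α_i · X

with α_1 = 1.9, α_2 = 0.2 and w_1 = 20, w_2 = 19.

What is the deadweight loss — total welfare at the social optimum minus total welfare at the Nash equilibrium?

20.9

∂u_i/∂x_i = α_i − 1, so rancher i contributes w_i if α_i > 1, else 0.
α_i > 1 for i ∈ {1}; NE contributions (20, 0), X = 20.
W^NE = Σw_i − X^NE + (Σα_i)·X^NE = 39 + 1.1·20 = 61.
Planner: ∂(Σu_j)/∂x_i = Σα_j − 1 = 1.1 > 0, so everyone contributes w_i; X^SO = 39, W^SO = 39 + 1.1·39 = 81.9.
Deadweight loss = 20.9.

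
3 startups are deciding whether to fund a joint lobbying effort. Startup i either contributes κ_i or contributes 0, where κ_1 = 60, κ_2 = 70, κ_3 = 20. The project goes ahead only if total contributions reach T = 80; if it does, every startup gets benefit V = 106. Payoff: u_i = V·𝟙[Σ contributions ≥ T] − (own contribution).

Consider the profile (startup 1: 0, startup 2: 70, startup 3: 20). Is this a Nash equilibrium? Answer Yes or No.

Total = 90 ≥ 80: provided.
Startup 1 (pledges 0, payoff 106): pledging 60 → total 150, payoff 46. No gain.
Startup 2 (pledges 70, payoff 36): dropping to 0 → total 20, payoff 0. No gain.
Startup 3 (pledges 20, payoff 86): dropping to 0 → total 70, payoff 0. No gain.

Yes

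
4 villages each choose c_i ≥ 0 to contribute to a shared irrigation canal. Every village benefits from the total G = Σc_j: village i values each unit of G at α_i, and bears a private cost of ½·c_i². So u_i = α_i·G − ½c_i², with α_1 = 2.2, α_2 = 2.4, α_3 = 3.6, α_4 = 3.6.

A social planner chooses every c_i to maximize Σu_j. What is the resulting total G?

Planner FOC: ∂(Σu_j)/∂c_i = (Σα_j) − c_i = 0, so c_i^SO = Σα_j = 11.8 for every i; G^SO = 47.2.

47.2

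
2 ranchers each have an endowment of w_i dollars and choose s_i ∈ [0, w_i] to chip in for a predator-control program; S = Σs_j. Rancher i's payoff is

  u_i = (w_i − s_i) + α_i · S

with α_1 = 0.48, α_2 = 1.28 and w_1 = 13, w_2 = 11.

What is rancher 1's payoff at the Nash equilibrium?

18.28

∂u_i/∂s_i = α_i − 1, so rancher i contributes w_i if α_i > 1, else 0.
α_i > 1 for i ∈ {2}; NE contributions (0, 11), S = 11.
u_1 = (13 − 0) + 0.48·11 = 18.28.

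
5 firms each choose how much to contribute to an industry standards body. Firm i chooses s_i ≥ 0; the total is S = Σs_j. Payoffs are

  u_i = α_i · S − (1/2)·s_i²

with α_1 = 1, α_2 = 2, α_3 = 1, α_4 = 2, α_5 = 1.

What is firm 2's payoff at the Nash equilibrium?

Firm i's FOC: ∂u_i/∂s_i = α_i − s_i = 0, so s_i* = α_i.
NE contributions = (1, 2, 1, 2, 1); S = 7.
u_2 = α_2·S − ½·(s_2)² = 2·7 − ½·2² = 12.

12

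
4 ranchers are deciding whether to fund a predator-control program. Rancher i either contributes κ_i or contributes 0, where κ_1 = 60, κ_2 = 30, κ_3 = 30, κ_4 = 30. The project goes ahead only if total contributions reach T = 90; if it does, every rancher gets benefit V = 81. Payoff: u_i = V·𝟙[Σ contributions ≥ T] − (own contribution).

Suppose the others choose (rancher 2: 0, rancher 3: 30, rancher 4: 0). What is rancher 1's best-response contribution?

Others' total = 30. Contributing 60 brings total to 90 ≥ 90: gain V − κ_1 = 21.
Best response: 60.

60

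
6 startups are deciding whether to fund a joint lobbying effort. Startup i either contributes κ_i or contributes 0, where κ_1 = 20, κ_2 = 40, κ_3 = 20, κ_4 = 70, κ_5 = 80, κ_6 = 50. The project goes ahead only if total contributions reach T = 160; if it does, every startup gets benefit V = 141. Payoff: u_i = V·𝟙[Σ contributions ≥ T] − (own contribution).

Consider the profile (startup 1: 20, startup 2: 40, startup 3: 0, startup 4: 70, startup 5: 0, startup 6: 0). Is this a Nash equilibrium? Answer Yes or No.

No

Total = 130 < 160: not provided.
Startup 1 (pledges 20, payoff -20): dropping to 0 → total 110, payoff 0. Profitable deviation.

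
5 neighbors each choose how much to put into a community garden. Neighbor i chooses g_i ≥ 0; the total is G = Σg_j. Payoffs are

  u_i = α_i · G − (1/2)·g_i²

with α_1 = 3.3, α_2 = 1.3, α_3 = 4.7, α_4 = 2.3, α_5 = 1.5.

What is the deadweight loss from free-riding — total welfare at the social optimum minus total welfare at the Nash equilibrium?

Neighbor i's FOC: ∂u_i/∂g_i = α_i − g_i = 0, so g_i* = α_i.
NE contributions = (3.3, 1.3, 4.7, 2.3, 1.5); G = 13.1.
W^NE = (Σα)·G − ½Σα_i² = 13.1² − ½·42.21 = 150.505.
Planner sets g_i = Σα_j = 13.1 for every i, so G^SO = 5·13.1 = 65.5.
W^SO = (Σα)·G^SO − ½·5·(Σα)² = (5/2)·13.1² = 429.025.
Deadweight loss = W^SO − W^NE = 278.52.

278.52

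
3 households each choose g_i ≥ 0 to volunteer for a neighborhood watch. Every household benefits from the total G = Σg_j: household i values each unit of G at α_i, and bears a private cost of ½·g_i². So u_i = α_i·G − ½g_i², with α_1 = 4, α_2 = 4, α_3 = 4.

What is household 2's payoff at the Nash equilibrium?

Household i's FOC: ∂u_i/∂g_i = α_i − g_i = 0, so g_i* = α_i.
NE contributions = (4, 4, 4); G = 12.
u_2 = α_2·G − ½·(g_2)² = 4·12 − ½·4² = 40.

40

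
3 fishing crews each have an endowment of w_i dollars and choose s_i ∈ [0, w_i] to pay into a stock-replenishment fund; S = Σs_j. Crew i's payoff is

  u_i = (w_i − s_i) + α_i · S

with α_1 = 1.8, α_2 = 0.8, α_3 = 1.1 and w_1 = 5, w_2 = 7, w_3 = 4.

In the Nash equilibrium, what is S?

∂u_i/∂s_i = α_i − 1, so crew i contributes w_i if α_i > 1, else 0.
α_i > 1 for i ∈ {1, 3}; NE contributions (5, 0, 4), S = 9.

9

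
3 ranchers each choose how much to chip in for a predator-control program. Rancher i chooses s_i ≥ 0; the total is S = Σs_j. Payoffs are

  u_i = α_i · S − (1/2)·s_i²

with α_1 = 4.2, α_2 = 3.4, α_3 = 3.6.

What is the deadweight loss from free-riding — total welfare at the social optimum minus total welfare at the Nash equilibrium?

83.8

Rancher i's FOC: ∂u_i/∂s_i = α_i − s_i = 0, so s_i* = α_i.
NE contributions = (4.2, 3.4, 3.6); S = 11.2.
W^NE = (Σα)·S − ½Σα_i² = 11.2² − ½·42.16 = 104.36.
Planner sets s_i = Σα_j = 11.2 for every i, so S^SO = 3·11.2 = 33.6.
W^SO = (Σα)·S^SO − ½·3·(Σα)² = (3/2)·11.2² = 188.16.
Deadweight loss = W^SO − W^NE = 83.8.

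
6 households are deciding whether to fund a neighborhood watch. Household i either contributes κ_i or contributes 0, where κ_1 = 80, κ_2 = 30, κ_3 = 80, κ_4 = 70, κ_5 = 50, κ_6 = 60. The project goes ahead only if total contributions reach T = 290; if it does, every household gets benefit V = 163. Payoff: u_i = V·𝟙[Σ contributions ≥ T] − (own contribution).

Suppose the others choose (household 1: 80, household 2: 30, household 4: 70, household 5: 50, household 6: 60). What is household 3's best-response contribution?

Others' total = 290 ≥ 290; contributing adds cost 80 for no extra benefit.
Best response: 0.

0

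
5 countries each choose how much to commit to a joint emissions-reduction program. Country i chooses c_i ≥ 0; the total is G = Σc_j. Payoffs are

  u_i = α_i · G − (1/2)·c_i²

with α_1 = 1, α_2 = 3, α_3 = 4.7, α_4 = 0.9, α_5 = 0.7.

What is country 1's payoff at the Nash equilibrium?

9.8

Country i's FOC: ∂u_i/∂c_i = α_i − c_i = 0, so c_i* = α_i.
NE contributions = (1, 3, 4.7, 0.9, 0.7); G = 10.3.
u_1 = α_1·G − ½·(c_1)² = 1·10.3 − ½·1² = 9.8.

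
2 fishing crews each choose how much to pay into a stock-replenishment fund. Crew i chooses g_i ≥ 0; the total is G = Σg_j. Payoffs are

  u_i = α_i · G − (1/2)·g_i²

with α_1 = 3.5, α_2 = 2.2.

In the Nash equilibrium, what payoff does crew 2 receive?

Crew i's FOC: ∂u_i/∂g_i = α_i − g_i = 0, so g_i* = α_i.
NE contributions = (3.5, 2.2); G = 5.7.
u_2 = α_2·G − ½·(g_2)² = 2.2·5.7 − ½·2.2² = 10.12.

10.12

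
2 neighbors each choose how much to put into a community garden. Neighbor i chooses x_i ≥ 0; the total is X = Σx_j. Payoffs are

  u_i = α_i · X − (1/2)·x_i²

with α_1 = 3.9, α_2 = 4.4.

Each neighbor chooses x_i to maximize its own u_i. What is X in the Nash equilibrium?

Neighbor i's FOC: ∂u_i/∂x_i = α_i − x_i = 0, so x_i* = α_i.
NE contributions = (3.9, 4.4); X = 8.3.

8.3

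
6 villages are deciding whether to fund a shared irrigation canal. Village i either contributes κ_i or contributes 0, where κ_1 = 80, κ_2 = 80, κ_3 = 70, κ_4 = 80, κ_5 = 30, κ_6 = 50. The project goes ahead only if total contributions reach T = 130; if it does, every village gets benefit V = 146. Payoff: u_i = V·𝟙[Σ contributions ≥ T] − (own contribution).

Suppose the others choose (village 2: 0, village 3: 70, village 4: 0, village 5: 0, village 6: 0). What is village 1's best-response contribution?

80

Others' total = 70. Contributing 80 brings total to 150 ≥ 130: gain V − κ_1 = 66.
Best response: 80.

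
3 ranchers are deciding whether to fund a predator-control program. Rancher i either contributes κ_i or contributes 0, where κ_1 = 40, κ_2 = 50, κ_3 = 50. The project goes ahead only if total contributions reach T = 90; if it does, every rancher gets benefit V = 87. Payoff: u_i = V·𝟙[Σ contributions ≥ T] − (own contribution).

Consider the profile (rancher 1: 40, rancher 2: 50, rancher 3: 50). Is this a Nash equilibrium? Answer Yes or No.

No

Total = 140 ≥ 90: provided.
Rancher 1 (pledges 40, payoff 47): dropping to 0 → total 100, payoff 87. Profitable deviation.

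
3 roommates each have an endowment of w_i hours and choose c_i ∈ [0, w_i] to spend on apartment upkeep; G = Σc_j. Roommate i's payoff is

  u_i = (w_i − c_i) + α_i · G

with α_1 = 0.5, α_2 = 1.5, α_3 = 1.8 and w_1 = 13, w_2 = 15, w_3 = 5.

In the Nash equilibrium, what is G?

20

∂u_i/∂c_i = α_i − 1, so roommate i contributes w_i if α_i > 1, else 0.
α_i > 1 for i ∈ {2, 3}; NE contributions (0, 15, 5), G = 20.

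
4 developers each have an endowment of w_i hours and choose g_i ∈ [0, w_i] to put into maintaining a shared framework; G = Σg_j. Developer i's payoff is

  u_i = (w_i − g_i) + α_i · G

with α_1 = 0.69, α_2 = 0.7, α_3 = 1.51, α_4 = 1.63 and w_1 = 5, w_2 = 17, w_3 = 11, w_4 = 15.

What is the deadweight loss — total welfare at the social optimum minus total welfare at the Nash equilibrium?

∂u_i/∂g_i = α_i − 1, so developer i contributes w_i if α_i > 1, else 0.
α_i > 1 for i ∈ {3, 4}; NE contributions (0, 0, 11, 15), G = 26.
W^NE = Σw_i − G^NE + (Σα_i)·G^NE = 48 + 3.53·26 = 139.78.
Planner: ∂(Σu_j)/∂g_i = Σα_j − 1 = 3.53 > 0, so everyone contributes w_i; G^SO = 48, W^SO = 48 + 3.53·48 = 217.44.
Deadweight loss = 77.66.

77.66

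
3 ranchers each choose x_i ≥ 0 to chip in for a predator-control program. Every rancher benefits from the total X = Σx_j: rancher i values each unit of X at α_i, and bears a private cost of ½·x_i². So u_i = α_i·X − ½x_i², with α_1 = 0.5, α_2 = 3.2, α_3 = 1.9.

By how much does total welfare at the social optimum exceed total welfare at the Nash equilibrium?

22.73

Rancher i's FOC: ∂u_i/∂x_i = α_i − x_i = 0, so x_i* = α_i.
NE contributions = (0.5, 3.2, 1.9); X = 5.6.
W^NE = (Σα)·X − ½Σα_i² = 5.6² − ½·14.1 = 24.31.
Planner sets x_i = Σα_j = 5.6 for every i, so X^SO = 3·5.6 = 16.8.
W^SO = (Σα)·X^SO − ½·3·(Σα)² = (3/2)·5.6² = 47.04.
Deadweight loss = W^SO − W^NE = 22.73.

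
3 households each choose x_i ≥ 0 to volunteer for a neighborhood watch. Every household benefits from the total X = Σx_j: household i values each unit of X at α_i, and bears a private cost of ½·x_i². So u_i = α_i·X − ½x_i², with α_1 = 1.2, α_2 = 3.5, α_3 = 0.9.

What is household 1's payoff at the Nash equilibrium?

6

Household i's FOC: ∂u_i/∂x_i = α_i − x_i = 0, so x_i* = α_i.
NE contributions = (1.2, 3.5, 0.9); X = 5.6.
u_1 = α_1·X − ½·(x_1)² = 1.2·5.6 − ½·1.2² = 6.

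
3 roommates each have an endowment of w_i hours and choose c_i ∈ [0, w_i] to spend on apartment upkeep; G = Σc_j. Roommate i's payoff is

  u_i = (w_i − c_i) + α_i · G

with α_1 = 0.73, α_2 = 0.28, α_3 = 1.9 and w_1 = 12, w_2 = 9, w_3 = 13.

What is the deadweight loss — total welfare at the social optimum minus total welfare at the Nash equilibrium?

∂u_i/∂c_i = α_i − 1, so roommate i contributes w_i if α_i > 1, else 0.
α_i > 1 for i ∈ {3}; NE contributions (0, 0, 13), G = 13.
W^NE = Σw_i − G^NE + (Σα_i)·G^NE = 34 + 1.91·13 = 58.83.
Planner: ∂(Σu_j)/∂c_i = Σα_j − 1 = 1.91 > 0, so everyone contributes w_i; G^SO = 34, W^SO = 34 + 1.91·34 = 98.94.
Deadweight loss = 40.11.

40.11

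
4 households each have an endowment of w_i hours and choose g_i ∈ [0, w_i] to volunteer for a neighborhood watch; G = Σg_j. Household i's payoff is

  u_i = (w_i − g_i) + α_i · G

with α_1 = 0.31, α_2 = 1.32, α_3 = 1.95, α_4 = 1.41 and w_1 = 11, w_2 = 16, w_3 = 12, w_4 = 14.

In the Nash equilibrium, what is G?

42

∂u_i/∂g_i = α_i − 1, so household i contributes w_i if α_i > 1, else 0.
α_i > 1 for i ∈ {2, 3, 4}; NE contributions (0, 16, 12, 14), G = 42.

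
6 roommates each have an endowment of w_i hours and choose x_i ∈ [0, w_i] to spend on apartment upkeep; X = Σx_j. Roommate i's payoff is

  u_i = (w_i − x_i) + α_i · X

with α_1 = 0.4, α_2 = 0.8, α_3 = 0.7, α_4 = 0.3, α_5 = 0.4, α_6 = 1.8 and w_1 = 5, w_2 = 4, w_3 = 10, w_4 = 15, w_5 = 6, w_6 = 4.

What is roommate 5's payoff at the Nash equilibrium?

∂u_i/∂x_i = α_i − 1, so roommate i contributes w_i if α_i > 1, else 0.
α_i > 1 for i ∈ {6}; NE contributions (0, 0, 0, 0, 0, 4), X = 4.
u_5 = (6 − 0) + 0.4·4 = 7.6.

7.6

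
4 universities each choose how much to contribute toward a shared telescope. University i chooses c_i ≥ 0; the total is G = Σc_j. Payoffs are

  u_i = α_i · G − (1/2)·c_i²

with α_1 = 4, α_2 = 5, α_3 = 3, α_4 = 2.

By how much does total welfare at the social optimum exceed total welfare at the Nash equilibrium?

University i's FOC: ∂u_i/∂c_i = α_i − c_i = 0, so c_i* = α_i.
NE contributions = (4, 5, 3, 2); G = 14.
W^NE = (Σα)·G − ½Σα_i² = 14² − ½·54 = 169.
Planner sets c_i = Σα_j = 14 for every i, so G^SO = 4·14 = 56.
W^SO = (Σα)·G^SO − ½·4·(Σα)² = (4/2)·14² = 392.
Deadweight loss = W^SO − W^NE = 223.

223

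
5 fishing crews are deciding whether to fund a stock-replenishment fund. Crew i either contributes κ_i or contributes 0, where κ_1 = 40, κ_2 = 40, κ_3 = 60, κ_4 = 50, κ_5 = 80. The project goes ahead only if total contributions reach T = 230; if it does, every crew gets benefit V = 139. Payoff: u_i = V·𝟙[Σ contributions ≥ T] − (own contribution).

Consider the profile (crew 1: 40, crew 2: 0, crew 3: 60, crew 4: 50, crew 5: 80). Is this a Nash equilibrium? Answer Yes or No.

Yes

Total = 230 ≥ 230: provided.
Crew 1 (pledges 40, payoff 99): dropping to 0 → total 190, payoff 0. No gain.
Crew 2 (pledges 0, payoff 139): pledging 40 → total 270, payoff 99. No gain.
Crew 3 (pledges 60, payoff 79): dropping to 0 → total 170, payoff 0. No gain.
Crew 4 (pledges 50, payoff 89): dropping to 0 → total 180, payoff 0. No gain.
Crew 5 (pledges 80, payoff 59): dropping to 0 → total 150, payoff 0. No gain.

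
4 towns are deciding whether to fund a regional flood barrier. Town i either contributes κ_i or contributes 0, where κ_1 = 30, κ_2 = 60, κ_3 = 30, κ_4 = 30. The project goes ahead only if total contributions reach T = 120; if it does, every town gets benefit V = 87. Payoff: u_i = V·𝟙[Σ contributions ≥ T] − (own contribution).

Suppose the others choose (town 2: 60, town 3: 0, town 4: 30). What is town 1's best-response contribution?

30

Others' total = 90. Contributing 30 brings total to 120 ≥ 120: gain V − κ_1 = 57.
Best response: 30.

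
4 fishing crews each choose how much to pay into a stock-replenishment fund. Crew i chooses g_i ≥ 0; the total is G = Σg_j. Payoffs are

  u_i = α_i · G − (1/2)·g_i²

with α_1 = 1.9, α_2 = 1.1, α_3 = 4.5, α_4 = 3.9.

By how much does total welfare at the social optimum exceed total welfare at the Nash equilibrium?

150.1

Crew i's FOC: ∂u_i/∂g_i = α_i − g_i = 0, so g_i* = α_i.
NE contributions = (1.9, 1.1, 4.5, 3.9); G = 11.4.
W^NE = (Σα)·G − ½Σα_i² = 11.4² − ½·40.28 = 109.82.
Planner sets g_i = Σα_j = 11.4 for every i, so G^SO = 4·11.4 = 45.6.
W^SO = (Σα)·G^SO − ½·4·(Σα)² = (4/2)·11.4² = 259.92.
Deadweight loss = W^SO − W^NE = 150.1.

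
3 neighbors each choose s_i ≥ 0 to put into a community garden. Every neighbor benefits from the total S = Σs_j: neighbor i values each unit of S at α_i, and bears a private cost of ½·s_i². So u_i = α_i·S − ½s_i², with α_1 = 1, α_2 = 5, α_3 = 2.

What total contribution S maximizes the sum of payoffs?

Planner FOC: ∂(Σu_j)/∂s_i = (Σα_j) − s_i = 0, so s_i^SO = Σα_j = 8 for every i; S^SO = 24.

24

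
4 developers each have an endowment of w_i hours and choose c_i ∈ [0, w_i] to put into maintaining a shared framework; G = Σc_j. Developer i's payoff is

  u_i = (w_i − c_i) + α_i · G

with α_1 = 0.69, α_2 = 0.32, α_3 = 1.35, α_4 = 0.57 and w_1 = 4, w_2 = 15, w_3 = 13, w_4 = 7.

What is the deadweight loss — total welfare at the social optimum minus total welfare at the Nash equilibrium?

∂u_i/∂c_i = α_i − 1, so developer i contributes w_i if α_i > 1, else 0.
α_i > 1 for i ∈ {3}; NE contributions (0, 0, 13, 0), G = 13.
W^NE = Σw_i − G^NE + (Σα_i)·G^NE = 39 + 1.93·13 = 64.09.
Planner: ∂(Σu_j)/∂c_i = Σα_j − 1 = 1.93 > 0, so everyone contributes w_i; G^SO = 39, W^SO = 39 + 1.93·39 = 114.27.
Deadweight loss = 50.18.

50.18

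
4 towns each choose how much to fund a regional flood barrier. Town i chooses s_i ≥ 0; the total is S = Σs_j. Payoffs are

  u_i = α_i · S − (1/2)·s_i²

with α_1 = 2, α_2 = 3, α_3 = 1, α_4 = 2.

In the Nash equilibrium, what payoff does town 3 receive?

Town i's FOC: ∂u_i/∂s_i = α_i − s_i = 0, so s_i* = α_i.
NE contributions = (2, 3, 1, 2); S = 8.
u_3 = α_3·S − ½·(s_3)² = 1·8 − ½·1² = 7.5.

7.5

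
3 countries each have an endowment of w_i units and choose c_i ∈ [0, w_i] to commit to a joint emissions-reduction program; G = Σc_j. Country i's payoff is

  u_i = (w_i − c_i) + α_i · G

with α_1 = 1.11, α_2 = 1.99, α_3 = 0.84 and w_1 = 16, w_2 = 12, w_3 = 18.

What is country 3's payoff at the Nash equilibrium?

∂u_i/∂c_i = α_i − 1, so country i contributes w_i if α_i > 1, else 0.
α_i > 1 for i ∈ {1, 2}; NE contributions (16, 12, 0), G = 28.
u_3 = (18 − 0) + 0.84·28 = 41.52.

41.52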